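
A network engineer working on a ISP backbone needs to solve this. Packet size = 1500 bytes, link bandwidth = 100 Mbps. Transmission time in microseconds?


Given: packet = 1500 bytes, bandwidth = 100 Mbps
Packet in bits = 1500 * 8 = 12000 bits
Bandwidth = 100 * 10^6 = 100000000 bps
Time = 12000 / 100000000 seconds
Time in us = 12000 * 10^6 / 100000000 = 120

120


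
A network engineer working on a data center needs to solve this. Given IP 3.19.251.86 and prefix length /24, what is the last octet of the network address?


Given: IP = 3.19.251.86, prefix = /24
Subnet mask = 255.255.255.0
Last octet of IP: 86
Last octet of mask: 0
Network last octet = 86 AND 0 = 0

0


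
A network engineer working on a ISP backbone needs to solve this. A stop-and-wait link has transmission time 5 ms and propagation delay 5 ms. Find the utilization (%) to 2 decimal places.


Given: Ttrans = 5 ms, Tprop = 5 ms
RTT = 2 * Tprop = 2 * 5 = 10 ms
U = Ttrans / (Ttrans + RTT)
U = 5 / (5 + 10)
U = 5 / 15 = 0.333333
U% = 33.33%

33.33


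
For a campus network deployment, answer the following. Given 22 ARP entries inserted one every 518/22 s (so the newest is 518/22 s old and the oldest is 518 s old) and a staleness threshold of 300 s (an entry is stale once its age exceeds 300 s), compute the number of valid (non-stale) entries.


Ages are k * 518/22 s for k = 1..22 (spacing = 23.5455 s).
Entry k is valid iff k * 518/22 <= 300 iff k <= 22 * 300 / 518 = 12.7413
n_valid = floor(12.7413) = 12
(n_stale = 22 - 12 = 10)

12


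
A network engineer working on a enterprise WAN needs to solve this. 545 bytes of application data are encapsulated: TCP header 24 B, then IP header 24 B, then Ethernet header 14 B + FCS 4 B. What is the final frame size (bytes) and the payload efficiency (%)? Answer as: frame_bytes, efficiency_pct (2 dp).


TCP segment = 545 + 24 = 569 B
IP packet = 569 + 24 = 593 B
Ethernet frame = 593 + 14 + 4 = 611 B
Efficiency = app / frame = 545 / 611 = 0.891980 = 89.1980% -> 89.20% (2 dp)

611, 89.20


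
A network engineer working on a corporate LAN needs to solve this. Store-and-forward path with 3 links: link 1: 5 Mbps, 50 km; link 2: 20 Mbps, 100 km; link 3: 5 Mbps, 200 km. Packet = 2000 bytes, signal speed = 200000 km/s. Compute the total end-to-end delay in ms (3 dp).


Packet = 2000 bytes = 16000 bits. Store-and-forward: sum (t_trans + t_prop) per link.
Link 1: t_trans = 16000/(5*10^6) s = 3.2000 ms; t_prop = 50/200000 s = 0.2500 ms; subtotal = 3.4500 ms
Link 2: t_trans = 16000/(20*10^6) s = 0.8000 ms; t_prop = 100/200000 s = 0.5000 ms; subtotal = 1.3000 ms
Link 3: t_trans = 16000/(5*10^6) s = 3.2000 ms; t_prop = 200/200000 s = 1.0000 ms; subtotal = 4.2000 ms
End-to-end = 3.4500 + 1.3000 + 4.2000 = 8.9500 ms -> 8.950 ms (3 dp)

8.950


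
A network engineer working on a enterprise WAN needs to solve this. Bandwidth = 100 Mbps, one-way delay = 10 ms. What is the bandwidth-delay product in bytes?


Given: bandwidth = 100 Mbps, delay = 10 ms
BDP in bits = 100 * 10^6 * 10 / 1000
BDP in bits = 1000000
BDP in bytes = 1000000 / 8 = 125000

125000


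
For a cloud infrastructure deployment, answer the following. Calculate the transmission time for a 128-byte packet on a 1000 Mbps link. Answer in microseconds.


Given: packet = 128 bytes, bandwidth = 1000 Mbps
Packet in bits = 128 * 8 = 1024 bits
Bandwidth = 1000 * 10^6 = 1000000000 bps
Time = 1024 / 1000000000 seconds
Time in us = 1024 * 10^6 / 1000000000 = 1.024

1.024


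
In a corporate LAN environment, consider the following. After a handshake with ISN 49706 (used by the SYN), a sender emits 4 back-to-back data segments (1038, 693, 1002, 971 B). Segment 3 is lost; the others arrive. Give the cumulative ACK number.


SYN uses sequence number 49706; first data byte = ISN + 1 = 49707.
Segment 1: SEQ = 49707, len = 1038 B, covers [49707, 50744]
Segment 2: SEQ = 50745, len = 693 B, covers [50745, 51437]
Segment 3: SEQ = 51438, len = 1002 B, covers [51438, 52439] [LOST]
Segment 4: SEQ = 52440, len = 971 B, covers [52440, 53410]
In-order data received: bytes [49707, 51437] (segments 1..2).
Segment 3 missing -> gap begins at byte 51438; later segments buffered out of order.
Cumulative ACK = next expected in-order byte = 49707 + 1038 + 693 = 51438

51438


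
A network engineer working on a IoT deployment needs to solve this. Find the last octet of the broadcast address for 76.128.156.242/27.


Given: IP = 76.128.156.242, prefix = /27
Host bits = 32 - 27 = 5
Network last octet = 242 AND mask = 224
Host part size = 2^5 - 1 = 31
Broadcast last octet = 224 OR 31 = 255

255


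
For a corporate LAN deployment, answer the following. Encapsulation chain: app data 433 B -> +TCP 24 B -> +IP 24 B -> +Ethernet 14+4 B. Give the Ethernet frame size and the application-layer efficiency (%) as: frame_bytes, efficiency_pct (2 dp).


TCP segment = 433 + 24 = 457 B
IP packet = 457 + 24 = 481 B
Ethernet frame = 481 + 14 + 4 = 499 B
Efficiency = app / frame = 433 / 499 = 0.867735 = 86.7735% -> 86.77% (2 dp)

499, 86.77


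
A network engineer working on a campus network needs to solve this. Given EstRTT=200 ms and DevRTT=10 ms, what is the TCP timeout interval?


Given: EstRTT = 200 ms, DevRTT = 10 ms
Timeout = EstRTT + 4 * DevRTT
4 * DevRTT = 4 * 10 = 40
Timeout = 200 + 40 = 240 ms

240


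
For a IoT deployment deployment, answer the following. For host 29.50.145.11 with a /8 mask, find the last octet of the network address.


Given: IP = 29.50.145.11, prefix = /8
Subnet mask = 255.0.0.0
Last octet of IP: 11
Last octet of mask: 0
Network last octet = 11 AND 0 = 0

0


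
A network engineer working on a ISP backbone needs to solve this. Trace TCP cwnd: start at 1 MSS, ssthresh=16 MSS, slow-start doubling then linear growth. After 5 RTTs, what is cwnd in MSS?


RTT 0: cwnd = 1 MSS (initial)
RTT 1: cwnd = 2 MSS (slow start, doubled)
RTT 2: cwnd = 4 MSS (slow start, doubled)
RTT 3: cwnd = 8 MSS (slow start, doubled)
RTT 4: cwnd = 16 MSS (slow start, doubled)
RTT 5: cwnd = 17 MSS (congestion avoidance, +1)

17


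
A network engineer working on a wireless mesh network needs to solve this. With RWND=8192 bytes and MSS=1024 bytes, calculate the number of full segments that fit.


Given: RWND = 8192 bytes, MSS = 1024 bytes
Full segments = floor(RWND / MSS)
Full segments = floor(8192 / 1024)
Full segments = floor(8.0) = 8

8


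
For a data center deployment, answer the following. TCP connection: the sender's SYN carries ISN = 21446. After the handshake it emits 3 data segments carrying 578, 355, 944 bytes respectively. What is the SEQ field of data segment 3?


The SYN occupies sequence number ISN = 21446, so the first data byte is ISN + 1 = 21447.
SEQ of data segment i = (ISN + 1) + sum of payload sizes of segments 1..i-1.
Segment 1: SEQ = 21447, payload = 578 bytes
Segment 2: SEQ = 22025, payload = 355 bytes
Segment 3: SEQ = 22380, payload = 944 bytes
SEQ of segment 3 = 21447 + 578 + 355 = 22380

22380


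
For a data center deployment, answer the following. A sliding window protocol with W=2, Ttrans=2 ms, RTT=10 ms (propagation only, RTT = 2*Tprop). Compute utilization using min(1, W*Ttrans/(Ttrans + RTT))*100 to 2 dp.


Given: W = 2, Ttrans = 2 ms, RTT = 10 ms (= 2 * Tprop, Tprop = 5 ms)
Cycle time = Ttrans + RTT = 2 + 10 = 12 ms (first packet sent until its ACK returns)
W * Ttrans = 2 * 2 = 4 ms of sending per cycle
W * Ttrans / (Ttrans + RTT) = 4 / 12 = 0.333333
U = min(1, 0.333333) = 0.333333
U% = 33.33%

33.33


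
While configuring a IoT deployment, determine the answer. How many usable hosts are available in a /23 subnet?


Given: subnet mask /23
Host bits = 32 - 23 = 9
Total addresses = 2^9 = 512
Usable hosts = 512 - 2 (network + broadcast) = 510

510


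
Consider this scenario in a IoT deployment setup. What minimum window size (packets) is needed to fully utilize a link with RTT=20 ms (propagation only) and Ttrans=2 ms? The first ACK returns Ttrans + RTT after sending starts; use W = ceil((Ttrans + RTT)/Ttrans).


Given: Ttrans = 2 ms, RTT = 20 ms (= 2 * Tprop, Tprop = 10 ms)
Time until first ACK returns = Ttrans + RTT = 2 + 20 = 22 ms
Need W * Ttrans >= Ttrans + RTT  ->  W >= (Ttrans + RTT) / Ttrans
(Ttrans + RTT) / Ttrans = 22 / 2 = 11
W_min = ceil(11) = 11

11


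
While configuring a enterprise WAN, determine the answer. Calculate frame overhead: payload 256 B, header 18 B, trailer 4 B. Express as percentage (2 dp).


Given: payload = 256 B, header = 18 B, trailer = 4 B
Overhead bytes = header + trailer = 18 + 4 = 22
Total frame = payload + overhead = 256 + 22 = 278
Overhead % = 22 / 278 * 100 = 7.9137% -> 7.91% (2 dp)

7.91


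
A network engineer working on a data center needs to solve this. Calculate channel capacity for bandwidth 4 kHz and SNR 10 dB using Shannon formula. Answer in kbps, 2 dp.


Given: B = 4 kHz, SNR = 10 dB
SNR linear = 10^(10/10) = 10
1 + SNR = 11
log2(11) = 3.4594316186
C = 4 * 1000 * 3.4594316186 = 13837.7265 bps
C = 13.837726 kbps -> 13.84 kbps (2 dp)

13.84


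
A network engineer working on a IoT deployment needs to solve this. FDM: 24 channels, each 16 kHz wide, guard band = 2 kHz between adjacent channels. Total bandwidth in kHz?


Given: 24 channels, 16 kHz each, guard = 2 kHz
Channel bandwidth = 24 * 16 = 384 kHz
Guard bands = 23 gaps * 2 kHz = 46 kHz
Total = 384 + 46 = 430 kHz

430


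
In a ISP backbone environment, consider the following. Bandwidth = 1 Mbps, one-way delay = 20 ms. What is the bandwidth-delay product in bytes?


Given: bandwidth = 1 Mbps, delay = 20 ms
BDP in bits = 1 * 10^6 * 20 / 1000
BDP in bits = 20000
BDP in bytes = 20000 / 8 = 2500

2500


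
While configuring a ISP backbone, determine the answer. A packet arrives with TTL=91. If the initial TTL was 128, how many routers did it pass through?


Given: initial TTL = 128, received TTL = 91
Hops = initial TTL - received TTL
Hops = 128 - 91 = 37

37


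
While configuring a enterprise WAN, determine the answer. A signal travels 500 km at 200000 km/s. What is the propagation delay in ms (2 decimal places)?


Given: distance = 500 km, speed = 200000 km/s
Delay = distance / speed = 500 / 200000 seconds
Delay in ms = 500 * 1000 / 200000
Delay = 2.5000 ms
Rounded to 2 dp = 2.50 ms

2.50


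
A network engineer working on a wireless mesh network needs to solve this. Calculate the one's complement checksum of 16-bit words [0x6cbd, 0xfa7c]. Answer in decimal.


Given words: [0x6cbd, 0xfa7c]
Step 1: Sum all words
Raw sum = 27837 + 64124 = 91961
Step 2: Fold carry: (26425 + 1) = 26426
One's complement = ~26426 & 0xFFFF = 39109

39109


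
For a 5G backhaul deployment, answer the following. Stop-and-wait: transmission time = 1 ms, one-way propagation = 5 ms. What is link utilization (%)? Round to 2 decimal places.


Given: Ttrans = 1 ms, Tprop = 5 ms
RTT = 2 * Tprop = 2 * 5 = 10 ms
U = Ttrans / (Ttrans + RTT)
U = 1 / (1 + 10)
U = 1 / 11 = 0.090909
U% = 9.09%

9.09


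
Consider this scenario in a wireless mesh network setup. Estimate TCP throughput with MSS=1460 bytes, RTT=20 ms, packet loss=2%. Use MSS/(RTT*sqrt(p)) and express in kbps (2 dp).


Given: MSS = 1460 bytes, RTT = 20 ms, loss = 2%
RTT in seconds = 20 / 1000 = 0.02
Loss rate = 2% = 0.02
sqrt(loss) = sqrt(0.02) = 0.141421356237
Throughput (bytes/s) = 1460 / (0.02 * 0.141421356237) = 516187.9503
Throughput (kbps) = 516187.9503 * 8 / 1000 = 4129.503602 -> 4129.50 kbps (2 dp)

4129.50


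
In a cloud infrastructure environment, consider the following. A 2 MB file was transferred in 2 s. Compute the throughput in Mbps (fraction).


Given: file = 2 MB, time = 2 s
File in Mb = 2 * 8 = 16 Mb
Throughput = 16 / 2 Mbps
Throughput = 8 Mbps

8


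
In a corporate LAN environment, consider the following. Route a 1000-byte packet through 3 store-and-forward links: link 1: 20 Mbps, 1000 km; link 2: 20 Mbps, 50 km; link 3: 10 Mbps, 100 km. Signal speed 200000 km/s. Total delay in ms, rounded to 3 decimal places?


Packet = 1000 bytes = 8000 bits. Store-and-forward: sum (t_trans + t_prop) per link.
Link 1: t_trans = 8000/(20*10^6) s = 0.4000 ms; t_prop = 1000/200000 s = 5.0000 ms; subtotal = 5.4000 ms
Link 2: t_trans = 8000/(20*10^6) s = 0.4000 ms; t_prop = 50/200000 s = 0.2500 ms; subtotal = 0.6500 ms
Link 3: t_trans = 8000/(10*10^6) s = 0.8000 ms; t_prop = 100/200000 s = 0.5000 ms; subtotal = 1.3000 ms
End-to-end = 5.4000 + 0.6500 + 1.3000 = 7.3500 ms -> 7.350 ms (3 dp)

7.350


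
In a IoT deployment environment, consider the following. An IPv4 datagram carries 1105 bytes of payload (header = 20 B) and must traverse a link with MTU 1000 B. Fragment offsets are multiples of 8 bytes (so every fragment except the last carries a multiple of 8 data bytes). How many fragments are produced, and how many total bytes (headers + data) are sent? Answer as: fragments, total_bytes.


Max data per non-final fragment = floor((MTU - header)/8)*8 = floor((1000 - 20)/8)*8 = floor(980/8)*8 = 976 B
Final fragment needs no 8-byte alignment: it can carry up to MTU - header = 980 B
Non-final fragments needed = ceil((payload - 980) / 976) = ceil(125/976) = ceil(0.1281) = 1
Number of fragments = 1 + 1 = 2
Fragment sizes (data): 1 * 976 B + 129 B (last, 129 <= 980 OK)
Total bytes sent = payload + n_frags * header = 1105 + 2*20 = 1105 + 40 = 1145 B

2, 1145


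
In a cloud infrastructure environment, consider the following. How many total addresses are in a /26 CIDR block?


Given: CIDR prefix /26
Host bits = 32 - 26 = 6
Total addresses = 2^6 = 64

64


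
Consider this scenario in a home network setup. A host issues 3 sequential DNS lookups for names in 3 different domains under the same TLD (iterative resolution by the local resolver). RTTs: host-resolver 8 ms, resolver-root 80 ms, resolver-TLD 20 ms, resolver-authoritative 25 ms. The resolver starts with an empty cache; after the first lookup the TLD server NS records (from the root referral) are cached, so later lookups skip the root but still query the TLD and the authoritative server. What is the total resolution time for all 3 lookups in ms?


Lookup 1 (cold cache): local + root + TLD + auth = 8 + 80 + 20 + 25 = 133 ms
Lookups 2..3 (TLD NS cached -> skip root; new domain -> still ask TLD and auth): local + TLD + auth = 8 + 20 + 25 = 53 ms each
Remaining 2 lookups: 2 * 53 = 106 ms
Total = 133 + 106 = 239 ms

239


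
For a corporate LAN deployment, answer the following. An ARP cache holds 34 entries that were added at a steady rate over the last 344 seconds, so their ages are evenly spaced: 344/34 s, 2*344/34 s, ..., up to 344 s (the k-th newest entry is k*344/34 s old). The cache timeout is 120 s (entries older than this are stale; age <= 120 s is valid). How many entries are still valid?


Ages are k * 344/34 s for k = 1..34 (spacing = 10.1176 s).
Entry k is valid iff k * 344/34 <= 120 iff k <= 34 * 120 / 344 = 11.8605
n_valid = floor(11.8605) = 11
(n_stale = 34 - 11 = 23)

11


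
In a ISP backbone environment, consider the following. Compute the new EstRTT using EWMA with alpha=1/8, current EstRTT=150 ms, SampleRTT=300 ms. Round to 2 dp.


Given: EstRTT = 150 ms, SampleRTT = 300 ms, alpha = 1/8
New EstRTT = (1 - alpha) * EstRTT + alpha * SampleRTT
(7/8) * 150 = 131.25
(1/8) * 300 = 37.5
New EstRTT = 131.25 + 37.5 = 168.75 ms -> 168.75 ms (2 dp)

168.75


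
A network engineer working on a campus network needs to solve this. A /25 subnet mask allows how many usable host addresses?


Given: subnet mask /25
Host bits = 32 - 25 = 7
Total addresses = 2^7 = 128
Usable hosts = 128 - 2 (network + broadcast) = 126

126


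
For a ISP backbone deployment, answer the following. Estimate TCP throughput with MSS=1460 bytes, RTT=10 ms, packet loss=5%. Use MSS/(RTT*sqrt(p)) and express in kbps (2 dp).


Given: MSS = 1460 bytes, RTT = 10 ms, loss = 5%
RTT in seconds = 10 / 1000 = 0.01
Loss rate = 5% = 0.05
sqrt(loss) = sqrt(0.05) = 0.223606797750
Throughput (bytes/s) = 1460 / (0.01 * 0.223606797750) = 652931.8494
Throughput (kbps) = 652931.8494 * 8 / 1000 = 5223.454795 -> 5223.45 kbps (2 dp)

5223.45


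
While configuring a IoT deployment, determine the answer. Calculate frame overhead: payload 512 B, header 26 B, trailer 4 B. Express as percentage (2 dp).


Given: payload = 512 B, header = 26 B, trailer = 4 B
Overhead bytes = header + trailer = 26 + 4 = 30
Total frame = payload + overhead = 512 + 30 = 542
Overhead % = 30 / 542 * 100 = 5.5351% -> 5.54% (2 dp)

5.54


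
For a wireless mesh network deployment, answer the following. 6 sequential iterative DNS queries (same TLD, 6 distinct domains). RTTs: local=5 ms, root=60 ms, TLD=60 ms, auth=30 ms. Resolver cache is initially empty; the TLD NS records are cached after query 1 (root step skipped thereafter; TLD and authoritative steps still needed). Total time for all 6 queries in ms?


Lookup 1 (cold cache): local + root + TLD + auth = 5 + 60 + 60 + 30 = 155 ms
Lookups 2..6 (TLD NS cached -> skip root; new domain -> still ask TLD and auth): local + TLD + auth = 5 + 60 + 30 = 95 ms each
Remaining 5 lookups: 5 * 95 = 475 ms
Total = 155 + 475 = 630 ms

630


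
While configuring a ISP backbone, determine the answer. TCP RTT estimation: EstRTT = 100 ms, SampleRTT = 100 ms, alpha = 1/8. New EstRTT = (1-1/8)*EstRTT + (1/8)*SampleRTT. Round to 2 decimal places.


Given: EstRTT = 100 ms, SampleRTT = 100 ms, alpha = 1/8
New EstRTT = (1 - alpha) * EstRTT + alpha * SampleRTT
(7/8) * 100 = 87.5
(1/8) * 100 = 12.5
New EstRTT = 87.5 + 12.5 = 100 ms -> 100.00 ms (2 dp)

100.00


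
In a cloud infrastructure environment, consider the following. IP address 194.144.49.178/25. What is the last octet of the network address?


Given: IP = 194.144.49.178, prefix = /25
Subnet mask = 255.255.255.128
Last octet of IP: 178
Last octet of mask: 128
Network last octet = 178 AND 128 = 128

128


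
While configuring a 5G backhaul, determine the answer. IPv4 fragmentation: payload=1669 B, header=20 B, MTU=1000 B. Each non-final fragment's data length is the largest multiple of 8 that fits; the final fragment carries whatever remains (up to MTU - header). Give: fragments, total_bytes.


Max data per non-final fragment = floor((MTU - header)/8)*8 = floor((1000 - 20)/8)*8 = floor(980/8)*8 = 976 B
Final fragment needs no 8-byte alignment: it can carry up to MTU - header = 980 B
Non-final fragments needed = ceil((payload - 980) / 976) = ceil(689/976) = ceil(0.7059) = 1
Number of fragments = 1 + 1 = 2
Fragment sizes (data): 1 * 976 B + 693 B (last, 693 <= 980 OK)
Total bytes sent = payload + n_frags * header = 1669 + 2*20 = 1669 + 40 = 1709 B

2, 1709


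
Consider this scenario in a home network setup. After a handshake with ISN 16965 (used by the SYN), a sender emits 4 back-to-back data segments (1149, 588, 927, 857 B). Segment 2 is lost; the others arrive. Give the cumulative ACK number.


SYN uses sequence number 16965; first data byte = ISN + 1 = 16966.
Segment 1: SEQ = 16966, len = 1149 B, covers [16966, 18114]
Segment 2: SEQ = 18115, len = 588 B, covers [18115, 18702] [LOST]
Segment 3: SEQ = 18703, len = 927 B, covers [18703, 19629]
Segment 4: SEQ = 19630, len = 857 B, covers [19630, 20486]
In-order data received: bytes [16966, 18114] (segments 1..1).
Segment 2 missing -> gap begins at byte 18115; later segments buffered out of order.
Cumulative ACK = next expected in-order byte = 16966 + 1149 = 18115

18115


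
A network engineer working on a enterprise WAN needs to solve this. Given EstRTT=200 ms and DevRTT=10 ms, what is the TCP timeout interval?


Given: EstRTT = 200 ms, DevRTT = 10 ms
Timeout = EstRTT + 4 * DevRTT
4 * DevRTT = 4 * 10 = 40
Timeout = 200 + 40 = 240 ms

240


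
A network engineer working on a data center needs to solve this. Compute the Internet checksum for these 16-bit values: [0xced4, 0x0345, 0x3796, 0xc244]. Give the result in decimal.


Given words: [0xced4, 0x0345, 0x3796, 0xc244]
Step 1: Sum all words
Raw sum = 52948 + 837 + 14230 + 49732 = 117747
Step 2: Fold carry: (52211 + 1) = 52212
One's complement = ~52212 & 0xFFFF = 13323

13323


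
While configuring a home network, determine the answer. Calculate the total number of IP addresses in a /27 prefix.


Given: CIDR prefix /27
Host bits = 32 - 27 = 5
Total addresses = 2^5 = 32

32


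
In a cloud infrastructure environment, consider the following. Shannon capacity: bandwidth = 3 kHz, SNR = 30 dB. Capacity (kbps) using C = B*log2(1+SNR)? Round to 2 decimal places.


Given: B = 3 kHz, SNR = 30 dB
SNR linear = 10^(30/10) = 1000
1 + SNR = 1001
log2(1001) = 9.9672262588
C = 3 * 1000 * 9.9672262588 = 29901.6788 bps
C = 29.901679 kbps -> 29.90 kbps (2 dp)

29.90


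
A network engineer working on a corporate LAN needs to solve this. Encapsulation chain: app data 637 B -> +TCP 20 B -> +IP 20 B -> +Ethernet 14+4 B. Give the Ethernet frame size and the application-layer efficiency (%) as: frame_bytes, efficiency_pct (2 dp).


TCP segment = 637 + 20 = 657 B
IP packet = 657 + 20 = 677 B
Ethernet frame = 677 + 14 + 4 = 695 B
Efficiency = app / frame = 637 / 695 = 0.916547 = 91.6547% -> 91.65% (2 dp)

695, 91.65


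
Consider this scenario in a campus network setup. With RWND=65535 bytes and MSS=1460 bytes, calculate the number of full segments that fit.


Given: RWND = 65535 bytes, MSS = 1460 bytes
Full segments = floor(RWND / MSS)
Full segments = floor(65535 / 1460)
Full segments = floor(44.887) = 44

44


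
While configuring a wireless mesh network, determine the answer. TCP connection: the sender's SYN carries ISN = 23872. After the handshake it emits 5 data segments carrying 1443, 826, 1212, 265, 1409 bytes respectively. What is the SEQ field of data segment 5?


The SYN occupies sequence number ISN = 23872, so the first data byte is ISN + 1 = 23873.
SEQ of data segment i = (ISN + 1) + sum of payload sizes of segments 1..i-1.
Segment 1: SEQ = 23873, payload = 1443 bytes
Segment 2: SEQ = 25316, payload = 826 bytes
Segment 3: SEQ = 26142, payload = 1212 bytes
Segment 4: SEQ = 27354, payload = 265 bytes
Segment 5: SEQ = 27619, payload = 1409 bytes
SEQ of segment 5 = 23873 + 1443 + 826 + 1212 + 265 = 27619

27619


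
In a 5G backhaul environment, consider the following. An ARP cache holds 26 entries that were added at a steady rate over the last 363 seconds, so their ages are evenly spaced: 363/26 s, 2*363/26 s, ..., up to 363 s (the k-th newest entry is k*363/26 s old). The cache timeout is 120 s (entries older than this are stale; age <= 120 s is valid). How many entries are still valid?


Ages are k * 363/26 s for k = 1..26 (spacing = 13.9615 s).
Entry k is valid iff k * 363/26 <= 120 iff k <= 26 * 120 / 363 = 8.5950
n_valid = floor(8.5950) = 8
(n_stale = 26 - 8 = 18)

8


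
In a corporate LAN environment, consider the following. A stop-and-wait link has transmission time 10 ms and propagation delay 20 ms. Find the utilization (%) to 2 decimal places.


Given: Ttrans = 10 ms, Tprop = 20 ms
RTT = 2 * Tprop = 2 * 20 = 40 ms
U = Ttrans / (Ttrans + RTT)
U = 10 / (10 + 40)
U = 10 / 50 = 0.2
U% = 20.00%

20.00


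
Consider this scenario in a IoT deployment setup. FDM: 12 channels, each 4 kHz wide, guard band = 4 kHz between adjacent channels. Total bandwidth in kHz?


Given: 12 channels, 4 kHz each, guard = 4 kHz
Channel bandwidth = 12 * 4 = 48 kHz
Guard bands = 11 gaps * 4 kHz = 44 kHz
Total = 48 + 44 = 92 kHz

92


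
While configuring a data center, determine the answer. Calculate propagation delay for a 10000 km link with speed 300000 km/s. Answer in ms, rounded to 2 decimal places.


Given: distance = 10000 km, speed = 300000 km/s
Delay = distance / speed = 10000 / 300000 seconds
Delay in ms = 10000 * 1000 / 300000
Delay = 33.3333 ms
Rounded to 2 dp = 33.33 ms

33.33


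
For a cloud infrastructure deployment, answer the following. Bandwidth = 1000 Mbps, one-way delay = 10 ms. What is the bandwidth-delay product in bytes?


Given: bandwidth = 1000 Mbps, delay = 10 ms
BDP in bits = 1000 * 10^6 * 10 / 1000
BDP in bits = 10000000
BDP in bytes = 10000000 / 8 = 1250000

1250000


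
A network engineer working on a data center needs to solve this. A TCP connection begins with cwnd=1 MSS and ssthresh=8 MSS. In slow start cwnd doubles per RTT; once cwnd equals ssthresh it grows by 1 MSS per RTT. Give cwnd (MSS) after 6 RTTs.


RTT 0: cwnd = 1 MSS (initial)
RTT 1: cwnd = 2 MSS (slow start, doubled)
RTT 2: cwnd = 4 MSS (slow start, doubled)
RTT 3: cwnd = 8 MSS (slow start, doubled)
RTT 4: cwnd = 9 MSS (congestion avoidance, +1)
RTT 5: cwnd = 10 MSS (congestion avoidance, +1)
RTT 6: cwnd = 11 MSS (congestion avoidance, +1)

11


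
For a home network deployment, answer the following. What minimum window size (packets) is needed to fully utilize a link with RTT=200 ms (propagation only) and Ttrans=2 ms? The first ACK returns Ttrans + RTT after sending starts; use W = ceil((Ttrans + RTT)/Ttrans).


Given: Ttrans = 2 ms, RTT = 200 ms (= 2 * Tprop, Tprop = 100 ms)
Time until first ACK returns = Ttrans + RTT = 2 + 200 = 202 ms
Need W * Ttrans >= Ttrans + RTT  ->  W >= (Ttrans + RTT) / Ttrans
(Ttrans + RTT) / Ttrans = 202 / 2 = 101
W_min = ceil(101) = 101

101


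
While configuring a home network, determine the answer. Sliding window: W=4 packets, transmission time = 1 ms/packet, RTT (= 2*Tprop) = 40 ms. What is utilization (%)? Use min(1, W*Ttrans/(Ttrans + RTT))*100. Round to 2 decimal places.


Given: W = 4, Ttrans = 1 ms, RTT = 40 ms (= 2 * Tprop, Tprop = 20 ms)
Cycle time = Ttrans + RTT = 1 + 40 = 41 ms (first packet sent until its ACK returns)
W * Ttrans = 4 * 1 = 4 ms of sending per cycle
W * Ttrans / (Ttrans + RTT) = 4 / 41 = 0.097561
U = min(1, 0.097561) = 0.097561
U% = 9.76%

9.76


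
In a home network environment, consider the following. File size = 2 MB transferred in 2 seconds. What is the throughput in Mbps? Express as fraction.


Given: file = 2 MB, time = 2 s
File in Mb = 2 * 8 = 16 Mb
Throughput = 16 / 2 Mbps
Throughput = 8 Mbps

8


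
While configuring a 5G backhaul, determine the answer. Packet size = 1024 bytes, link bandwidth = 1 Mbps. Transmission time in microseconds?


Given: packet = 1024 bytes, bandwidth = 1 Mbps
Packet in bits = 1024 * 8 = 8192 bits
Bandwidth = 1 * 10^6 = 1000000 bps
Time = 8192 / 1000000 seconds
Time in us = 8192 * 10^6 / 1000000 = 8192

8192


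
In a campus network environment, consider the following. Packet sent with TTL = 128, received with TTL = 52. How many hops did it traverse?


Given: initial TTL = 128, received TTL = 52
Hops = initial TTL - received TTL
Hops = 128 - 52 = 76

76


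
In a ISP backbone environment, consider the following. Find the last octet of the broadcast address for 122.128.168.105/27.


Given: IP = 122.128.168.105, prefix = /27
Host bits = 32 - 27 = 5
Network last octet = 105 AND mask = 96
Host part size = 2^5 - 1 = 31
Broadcast last octet = 96 OR 31 = 127

127


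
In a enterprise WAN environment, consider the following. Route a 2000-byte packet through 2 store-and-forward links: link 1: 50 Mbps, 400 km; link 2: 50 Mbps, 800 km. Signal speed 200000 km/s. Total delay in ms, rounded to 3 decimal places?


Packet = 2000 bytes = 16000 bits. Store-and-forward: sum (t_trans + t_prop) per link.
Link 1: t_trans = 16000/(50*10^6) s = 0.3200 ms; t_prop = 400/200000 s = 2.0000 ms; subtotal = 2.3200 ms
Link 2: t_trans = 16000/(50*10^6) s = 0.3200 ms; t_prop = 800/200000 s = 4.0000 ms; subtotal = 4.3200 ms
End-to-end = 2.3200 + 4.3200 = 6.6400 ms -> 6.640 ms (3 dp)

6.640


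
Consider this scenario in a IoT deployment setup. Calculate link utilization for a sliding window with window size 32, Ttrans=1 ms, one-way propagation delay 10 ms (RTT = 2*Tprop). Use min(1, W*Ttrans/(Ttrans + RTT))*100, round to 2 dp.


Given: W = 32, Ttrans = 1 ms, RTT = 20 ms (= 2 * Tprop, Tprop = 10 ms)
Cycle time = Ttrans + RTT = 1 + 20 = 21 ms (first packet sent until its ACK returns)
W * Ttrans = 32 * 1 = 32 ms of sending per cycle
W * Ttrans / (Ttrans + RTT) = 32 / 21 = 1.523810
U = min(1, 1.523810) = 1.000000
U% = 100.00%

100.00


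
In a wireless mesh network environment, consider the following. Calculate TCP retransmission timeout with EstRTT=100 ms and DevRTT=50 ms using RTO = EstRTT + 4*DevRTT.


Given: EstRTT = 100 ms, DevRTT = 50 ms
Timeout = EstRTT + 4 * DevRTT
4 * DevRTT = 4 * 50 = 200
Timeout = 100 + 200 = 300 ms

300


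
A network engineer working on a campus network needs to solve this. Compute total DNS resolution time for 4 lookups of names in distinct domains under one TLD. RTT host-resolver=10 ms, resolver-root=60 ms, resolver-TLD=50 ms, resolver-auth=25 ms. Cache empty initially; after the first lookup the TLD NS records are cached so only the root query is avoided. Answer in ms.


Lookup 1 (cold cache): local + root + TLD + auth = 10 + 60 + 50 + 25 = 145 ms
Lookups 2..4 (TLD NS cached -> skip root; new domain -> still ask TLD and auth): local + TLD + auth = 10 + 50 + 25 = 85 ms each
Remaining 3 lookups: 3 * 85 = 255 ms
Total = 145 + 255 = 400 ms

400


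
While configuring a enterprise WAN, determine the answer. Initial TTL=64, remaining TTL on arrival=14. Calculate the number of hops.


Given: initial TTL = 64, received TTL = 14
Hops = initial TTL - received TTL
Hops = 64 - 14 = 50

50


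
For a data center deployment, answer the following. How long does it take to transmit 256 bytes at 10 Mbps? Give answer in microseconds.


Given: packet = 256 bytes, bandwidth = 10 Mbps
Packet in bits = 256 * 8 = 2048 bits
Bandwidth = 10 * 10^6 = 10000000 bps
Time = 2048 / 10000000 seconds
Time in us = 2048 * 10^6 / 10000000 = 204.8

204.8


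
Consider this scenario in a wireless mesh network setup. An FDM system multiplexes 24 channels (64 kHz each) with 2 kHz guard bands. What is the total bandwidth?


Given: 24 channels, 64 kHz each, guard = 2 kHz
Channel bandwidth = 24 * 64 = 1536 kHz
Guard bands = 23 gaps * 2 kHz = 46 kHz
Total = 1536 + 46 = 1582 kHz

1582


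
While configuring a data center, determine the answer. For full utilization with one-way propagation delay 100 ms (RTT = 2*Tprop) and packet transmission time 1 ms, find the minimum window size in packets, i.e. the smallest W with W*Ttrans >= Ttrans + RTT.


Given: Ttrans = 1 ms, RTT = 200 ms (= 2 * Tprop, Tprop = 100 ms)
Time until first ACK returns = Ttrans + RTT = 1 + 200 = 201 ms
Need W * Ttrans >= Ttrans + RTT  ->  W >= (Ttrans + RTT) / Ttrans
(Ttrans + RTT) / Ttrans = 201 / 1 = 201
W_min = ceil(201) = 201

201


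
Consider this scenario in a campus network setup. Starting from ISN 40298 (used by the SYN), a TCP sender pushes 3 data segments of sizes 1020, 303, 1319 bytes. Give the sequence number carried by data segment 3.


The SYN occupies sequence number ISN = 40298, so the first data byte is ISN + 1 = 40299.
SEQ of data segment i = (ISN + 1) + sum of payload sizes of segments 1..i-1.
Segment 1: SEQ = 40299, payload = 1020 bytes
Segment 2: SEQ = 41319, payload = 303 bytes
Segment 3: SEQ = 41622, payload = 1319 bytes
SEQ of segment 3 = 40299 + 1020 + 303 = 41622

41622


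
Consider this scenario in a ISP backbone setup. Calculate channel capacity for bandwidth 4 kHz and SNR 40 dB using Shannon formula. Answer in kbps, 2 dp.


Given: B = 4 kHz, SNR = 40 dB
SNR linear = 10^(40/10) = 10000
1 + SNR = 10001
log2(10001) = 13.2878566418
C = 4 * 1000 * 13.2878566418 = 53151.4266 bps
C = 53.151427 kbps -> 53.15 kbps (2 dp)

53.15


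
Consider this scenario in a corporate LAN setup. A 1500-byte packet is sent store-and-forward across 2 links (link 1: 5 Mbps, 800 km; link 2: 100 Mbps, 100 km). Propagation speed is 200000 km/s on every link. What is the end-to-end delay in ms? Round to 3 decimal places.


Packet = 1500 bytes = 12000 bits. Store-and-forward: sum (t_trans + t_prop) per link.
Link 1: t_trans = 12000/(5*10^6) s = 2.4000 ms; t_prop = 800/200000 s = 4.0000 ms; subtotal = 6.4000 ms
Link 2: t_trans = 12000/(100*10^6) s = 0.1200 ms; t_prop = 100/200000 s = 0.5000 ms; subtotal = 0.6200 ms
End-to-end = 6.4000 + 0.6200 = 7.0200 ms -> 7.020 ms (3 dp)

7.020


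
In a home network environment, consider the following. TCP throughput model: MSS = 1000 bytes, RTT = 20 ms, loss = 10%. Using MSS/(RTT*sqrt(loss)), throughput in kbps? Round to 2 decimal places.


Given: MSS = 1000 bytes, RTT = 20 ms, loss = 10%
RTT in seconds = 20 / 1000 = 0.02
Loss rate = 10% = 0.1
sqrt(loss) = sqrt(0.1) = 0.316227766017
Throughput (bytes/s) = 1000 / (0.02 * 0.316227766017) = 158113.8830
Throughput (kbps) = 158113.8830 * 8 / 1000 = 1264.911064 -> 1264.91 kbps (2 dp)

1264.91


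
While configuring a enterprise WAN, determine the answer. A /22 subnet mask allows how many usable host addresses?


Given: subnet mask /22
Host bits = 32 - 22 = 10
Total addresses = 2^10 = 1024
Usable hosts = 1024 - 2 (network + broadcast) = 1022

1022


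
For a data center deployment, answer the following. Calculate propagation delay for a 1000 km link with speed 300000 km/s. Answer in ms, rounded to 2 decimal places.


Given: distance = 1000 km, speed = 300000 km/s
Delay = distance / speed = 1000 / 300000 seconds
Delay in ms = 1000 * 1000 / 300000
Delay = 3.3333 ms
Rounded to 2 dp = 3.33 ms

3.33


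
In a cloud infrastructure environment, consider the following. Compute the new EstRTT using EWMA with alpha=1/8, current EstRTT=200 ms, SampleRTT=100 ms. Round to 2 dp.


Given: EstRTT = 200 ms, SampleRTT = 100 ms, alpha = 1/8
New EstRTT = (1 - alpha) * EstRTT + alpha * SampleRTT
(7/8) * 200 = 175
(1/8) * 100 = 12.5
New EstRTT = 175 + 12.5 = 187.5 ms -> 187.50 ms (2 dp)

187.50


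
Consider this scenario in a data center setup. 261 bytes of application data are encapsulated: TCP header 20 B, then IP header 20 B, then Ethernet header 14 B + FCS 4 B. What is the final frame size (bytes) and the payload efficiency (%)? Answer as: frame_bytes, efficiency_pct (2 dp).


TCP segment = 261 + 20 = 281 B
IP packet = 281 + 20 = 301 B
Ethernet frame = 301 + 14 + 4 = 319 B
Efficiency = app / frame = 261 / 319 = 0.818182 = 81.8182% -> 81.82% (2 dp)

319, 81.82


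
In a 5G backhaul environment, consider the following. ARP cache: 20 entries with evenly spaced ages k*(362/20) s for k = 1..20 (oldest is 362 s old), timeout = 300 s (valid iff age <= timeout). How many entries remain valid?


Ages are k * 362/20 s for k = 1..20 (spacing = 18.1000 s).
Entry k is valid iff k * 362/20 <= 300 iff k <= 20 * 300 / 362 = 16.5746
n_valid = floor(16.5746) = 16
(n_stale = 20 - 16 = 4)

16


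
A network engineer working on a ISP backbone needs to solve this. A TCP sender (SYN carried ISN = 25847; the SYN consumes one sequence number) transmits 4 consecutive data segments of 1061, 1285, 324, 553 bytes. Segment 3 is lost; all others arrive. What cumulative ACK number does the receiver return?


SYN uses sequence number 25847; first data byte = ISN + 1 = 25848.
Segment 1: SEQ = 25848, len = 1061 B, covers [25848, 26908]
Segment 2: SEQ = 26909, len = 1285 B, covers [26909, 28193]
Segment 3: SEQ = 28194, len = 324 B, covers [28194, 28517] [LOST]
Segment 4: SEQ = 28518, len = 553 B, covers [28518, 29070]
In-order data received: bytes [25848, 28193] (segments 1..2).
Segment 3 missing -> gap begins at byte 28194; later segments buffered out of order.
Cumulative ACK = next expected in-order byte = 25848 + 1061 + 1285 = 28194

28194


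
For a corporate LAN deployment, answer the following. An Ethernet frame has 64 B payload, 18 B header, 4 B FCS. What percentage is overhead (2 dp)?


Given: payload = 64 B, header = 18 B, trailer = 4 B
Overhead bytes = header + trailer = 18 + 4 = 22
Total frame = payload + overhead = 64 + 22 = 86
Overhead % = 22 / 86 * 100 = 25.5814% -> 25.58% (2 dp)

25.58


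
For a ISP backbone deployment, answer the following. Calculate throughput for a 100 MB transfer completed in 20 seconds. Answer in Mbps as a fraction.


Given: file = 100 MB, time = 20 s
File in Mb = 100 * 8 = 800 Mb
Throughput = 800 / 20 Mbps
Throughput = 40 Mbps

40


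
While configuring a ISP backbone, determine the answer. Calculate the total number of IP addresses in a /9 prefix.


Given: CIDR prefix /9
Host bits = 32 - 9 = 23
Total addresses = 2^23 = 8388608

8388608


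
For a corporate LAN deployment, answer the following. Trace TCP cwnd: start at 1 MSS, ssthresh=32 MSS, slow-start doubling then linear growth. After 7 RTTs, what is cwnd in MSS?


RTT 0: cwnd = 1 MSS (initial)
RTT 1: cwnd = 2 MSS (slow start, doubled)
RTT 2: cwnd = 4 MSS (slow start, doubled)
RTT 3: cwnd = 8 MSS (slow start, doubled)
RTT 4: cwnd = 16 MSS (slow start, doubled)
RTT 5: cwnd = 32 MSS (slow start, doubled)
RTT 6: cwnd = 33 MSS (congestion avoidance, +1)
RTT 7: cwnd = 34 MSS (congestion avoidance, +1)

34


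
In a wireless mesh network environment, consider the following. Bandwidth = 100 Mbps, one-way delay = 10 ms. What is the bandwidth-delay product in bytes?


Given: bandwidth = 100 Mbps, delay = 10 ms
BDP in bits = 100 * 10^6 * 10 / 1000
BDP in bits = 1000000
BDP in bytes = 1000000 / 8 = 125000

125000


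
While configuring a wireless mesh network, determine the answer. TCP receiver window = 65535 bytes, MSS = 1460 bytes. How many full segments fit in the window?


Given: RWND = 65535 bytes, MSS = 1460 bytes
Full segments = floor(RWND / MSS)
Full segments = floor(65535 / 1460)
Full segments = floor(44.887) = 44

44


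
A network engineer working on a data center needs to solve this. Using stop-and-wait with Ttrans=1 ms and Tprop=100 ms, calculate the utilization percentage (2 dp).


Given: Ttrans = 1 ms, Tprop = 100 ms
RTT = 2 * Tprop = 2 * 100 = 200 ms
U = Ttrans / (Ttrans + RTT)
U = 1 / (1 + 200)
U = 1 / 201 = 0.004975
U% = 0.50%

0.50


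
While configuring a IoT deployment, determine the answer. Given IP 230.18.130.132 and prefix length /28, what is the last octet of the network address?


Given: IP = 230.18.130.132, prefix = /28
Subnet mask = 255.255.255.240
Last octet of IP: 132
Last octet of mask: 240
Network last octet = 132 AND 240 = 128

128


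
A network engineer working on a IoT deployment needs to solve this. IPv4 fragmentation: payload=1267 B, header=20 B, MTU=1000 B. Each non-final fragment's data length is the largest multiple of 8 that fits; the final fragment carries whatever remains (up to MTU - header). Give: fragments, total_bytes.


Max data per non-final fragment = floor((MTU - header)/8)*8 = floor((1000 - 20)/8)*8 = floor(980/8)*8 = 976 B
Final fragment needs no 8-byte alignment: it can carry up to MTU - header = 980 B
Non-final fragments needed = ceil((payload - 980) / 976) = ceil(287/976) = ceil(0.2941) = 1
Number of fragments = 1 + 1 = 2
Fragment sizes (data): 1 * 976 B + 291 B (last, 291 <= 980 OK)
Total bytes sent = payload + n_frags * header = 1267 + 2*20 = 1267 + 40 = 1307 B

2, 1307


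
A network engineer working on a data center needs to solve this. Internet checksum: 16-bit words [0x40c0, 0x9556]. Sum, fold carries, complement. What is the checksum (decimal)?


Given words: [0x40c0, 0x9556]
Step 1: Sum all words
Raw sum = 16576 + 38230 = 54806
One's complement = ~54806 & 0xFFFF = 10729

10729


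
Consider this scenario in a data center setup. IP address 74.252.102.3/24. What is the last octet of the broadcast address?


Given: IP = 74.252.102.3, prefix = /24
Host bits = 32 - 24 = 8
Network last octet = 3 AND mask = 0
Host part size = 2^8 - 1 = 255
Broadcast last octet = 0 OR 255 = 255

255


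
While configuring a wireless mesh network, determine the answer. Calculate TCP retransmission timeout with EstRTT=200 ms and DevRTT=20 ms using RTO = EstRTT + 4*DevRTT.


Given: EstRTT = 200 ms, DevRTT = 20 ms
Timeout = EstRTT + 4 * DevRTT
4 * DevRTT = 4 * 20 = 80
Timeout = 200 + 80 = 280 ms

280


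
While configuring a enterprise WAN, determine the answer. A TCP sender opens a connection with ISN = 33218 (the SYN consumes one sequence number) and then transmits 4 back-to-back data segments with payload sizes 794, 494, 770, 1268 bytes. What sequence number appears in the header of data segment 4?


The SYN occupies sequence number ISN = 33218, so the first data byte is ISN + 1 = 33219.
SEQ of data segment i = (ISN + 1) + sum of payload sizes of segments 1..i-1.
Segment 1: SEQ = 33219, payload = 794 bytes
Segment 2: SEQ = 34013, payload = 494 bytes
Segment 3: SEQ = 34507, payload = 770 bytes
Segment 4: SEQ = 35277, payload = 1268 bytes
SEQ of segment 4 = 33219 + 794 + 494 + 770 = 35277

35277
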